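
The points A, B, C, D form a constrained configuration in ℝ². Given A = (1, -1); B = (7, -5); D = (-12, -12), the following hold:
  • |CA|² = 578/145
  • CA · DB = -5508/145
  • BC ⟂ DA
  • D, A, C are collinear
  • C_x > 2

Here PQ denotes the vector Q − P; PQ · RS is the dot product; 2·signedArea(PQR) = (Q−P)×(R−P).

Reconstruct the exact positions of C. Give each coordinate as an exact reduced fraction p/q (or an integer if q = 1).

C = (366/145, 42/145)

1. C_x = 366/145  [D, A, C are collinear ∩ BC ⟂ DA]
2. C_y = 42/145  [D, A, C are collinear ∩ BC ⟂ DA]
   → C = (366/145, 42/145)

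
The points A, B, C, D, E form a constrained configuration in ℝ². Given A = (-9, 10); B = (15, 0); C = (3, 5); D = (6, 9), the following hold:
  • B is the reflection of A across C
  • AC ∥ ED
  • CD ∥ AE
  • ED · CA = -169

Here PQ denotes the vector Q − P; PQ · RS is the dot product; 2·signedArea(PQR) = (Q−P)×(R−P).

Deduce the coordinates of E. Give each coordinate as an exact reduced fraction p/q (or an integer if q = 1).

E = (-6, 14)

1. E_x = -6  [AC ∥ ED ∩ CD ∥ AE]
2. E_y = 14  [AC ∥ ED ∩ CD ∥ AE]
   → E = (-6, 14)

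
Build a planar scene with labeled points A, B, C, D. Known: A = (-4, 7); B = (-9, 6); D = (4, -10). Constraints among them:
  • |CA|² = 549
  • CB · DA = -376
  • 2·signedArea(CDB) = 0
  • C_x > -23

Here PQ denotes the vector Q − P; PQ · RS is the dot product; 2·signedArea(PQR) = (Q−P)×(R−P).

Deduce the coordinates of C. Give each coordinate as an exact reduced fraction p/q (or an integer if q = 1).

1. C_x = -22  [2·signedArea(CDB) = 0 ∩ CB · DA = -376]
2. C_y = 22  [2·signedArea(CDB) = 0 ∩ CB · DA = -376]
   → C = (-22, 22)

C = (-22, 22)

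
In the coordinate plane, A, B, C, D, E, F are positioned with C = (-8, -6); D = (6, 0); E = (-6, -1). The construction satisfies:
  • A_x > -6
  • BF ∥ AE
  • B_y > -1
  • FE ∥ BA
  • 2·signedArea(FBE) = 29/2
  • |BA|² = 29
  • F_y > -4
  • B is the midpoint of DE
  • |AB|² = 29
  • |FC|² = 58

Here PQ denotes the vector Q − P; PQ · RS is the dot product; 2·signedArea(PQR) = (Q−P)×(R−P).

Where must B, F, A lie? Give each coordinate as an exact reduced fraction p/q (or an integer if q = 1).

A = (-5, 3/2)
B = (0, -1/2)
F = (-1, -3)

1. B_x = 0  [B is the midpoint of DE]
2. B_y = -1/2  [B is the midpoint of DE]
   → B = (0, -1/2)
3. F_x = -1  [line 1/2·x + -6·y + -35/2 = 0 ∩ |FC|² = 58]
4. F_y = -3  [line 1/2·x + -6·y + -35/2 = 0 ∩ |FC|² = 58]
   → F = (-1, -3)
5. A_x = -5  [BF ∥ AE ∩ FE ∥ BA]
6. A_y = 3/2  [BF ∥ AE ∩ FE ∥ BA]
   → A = (-5, 3/2)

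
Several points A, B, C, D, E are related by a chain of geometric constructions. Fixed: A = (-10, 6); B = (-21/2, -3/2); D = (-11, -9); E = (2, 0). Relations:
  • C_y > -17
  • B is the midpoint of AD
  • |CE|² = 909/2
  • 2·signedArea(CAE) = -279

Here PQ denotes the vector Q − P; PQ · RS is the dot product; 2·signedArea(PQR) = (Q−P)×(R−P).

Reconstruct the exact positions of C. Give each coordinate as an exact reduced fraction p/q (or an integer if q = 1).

C = (-23/2, -33/2)

1. C_x = -23/2  [line 6·x + 12·y + 267 = 0 ∩ |CE|² = 909/2]
2. C_y = -33/2  [line 6·x + 12·y + 267 = 0 ∩ |CE|² = 909/2]
   → C = (-23/2, -33/2)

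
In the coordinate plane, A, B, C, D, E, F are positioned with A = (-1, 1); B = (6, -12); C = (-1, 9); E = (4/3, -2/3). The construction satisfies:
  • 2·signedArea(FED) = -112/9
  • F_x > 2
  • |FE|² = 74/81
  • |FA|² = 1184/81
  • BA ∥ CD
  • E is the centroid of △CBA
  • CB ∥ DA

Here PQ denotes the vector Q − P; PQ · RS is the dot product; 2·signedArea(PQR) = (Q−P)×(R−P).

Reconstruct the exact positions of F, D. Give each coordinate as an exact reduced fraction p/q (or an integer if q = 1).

D = (-8, 22)
F = (19/9, -11/9)

1. D_x = -8  [CB ∥ DA ∩ BA ∥ CD]
2. D_y = 22  [CB ∥ DA ∩ BA ∥ CD]
   → D = (-8, 22)
3. F_x = 19/9  [line -68/3·x + -28/3·y + 328/9 = 0 ∩ |FA|² = 1184/81]
4. F_y = -11/9  [line -68/3·x + -28/3·y + 328/9 = 0 ∩ |FA|² = 1184/81]
   → F = (19/9, -11/9)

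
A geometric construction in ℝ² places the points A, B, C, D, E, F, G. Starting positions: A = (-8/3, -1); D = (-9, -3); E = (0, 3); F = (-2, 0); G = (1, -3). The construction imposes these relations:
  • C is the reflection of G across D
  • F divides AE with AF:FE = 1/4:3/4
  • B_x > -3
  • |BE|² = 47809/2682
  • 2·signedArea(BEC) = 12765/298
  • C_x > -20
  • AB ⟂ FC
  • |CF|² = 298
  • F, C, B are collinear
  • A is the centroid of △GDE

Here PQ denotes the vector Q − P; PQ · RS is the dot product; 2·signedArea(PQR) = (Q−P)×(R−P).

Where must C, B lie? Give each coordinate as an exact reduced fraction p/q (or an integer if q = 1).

B = (-2519/894, -43/298)
C = (-19, -3)

1. C_x = -19  [C is the reflection of G across D]
2. C_y = -3  [C is the reflection of G across D]
   → C = (-19, -3)
3. B_x = -2519/894  [F, C, B are collinear ∩ AB ⟂ FC]
4. B_y = -43/298  [F, C, B are collinear ∩ AB ⟂ FC]
   → B = (-2519/894, -43/298)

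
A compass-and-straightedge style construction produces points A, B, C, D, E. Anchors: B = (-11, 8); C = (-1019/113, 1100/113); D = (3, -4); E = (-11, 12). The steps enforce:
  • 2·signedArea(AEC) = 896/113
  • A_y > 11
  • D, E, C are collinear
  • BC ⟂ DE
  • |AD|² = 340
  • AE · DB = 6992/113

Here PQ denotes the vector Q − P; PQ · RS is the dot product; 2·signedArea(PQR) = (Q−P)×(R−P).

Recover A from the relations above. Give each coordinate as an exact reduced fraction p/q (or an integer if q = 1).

1. A_x = -795/113  [2·signedArea(AEC) = 896/113 ∩ AE · DB = 6992/113]
2. A_y = 1296/113  [2·signedArea(AEC) = 896/113 ∩ AE · DB = 6992/113]
   → A = (-795/113, 1296/113)

A = (-795/113, 1296/113)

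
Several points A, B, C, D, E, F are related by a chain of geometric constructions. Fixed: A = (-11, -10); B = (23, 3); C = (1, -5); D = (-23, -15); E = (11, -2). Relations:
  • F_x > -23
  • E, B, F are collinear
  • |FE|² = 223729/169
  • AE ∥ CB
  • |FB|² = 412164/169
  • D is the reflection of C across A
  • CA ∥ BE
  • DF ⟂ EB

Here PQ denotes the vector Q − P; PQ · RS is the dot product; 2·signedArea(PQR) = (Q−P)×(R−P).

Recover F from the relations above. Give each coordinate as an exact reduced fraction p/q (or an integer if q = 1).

F = (-3817/169, -2703/169)

1. F_x = -3817/169  [E, B, F are collinear ∩ DF ⟂ EB]
2. F_y = -2703/169  [E, B, F are collinear ∩ DF ⟂ EB]
   → F = (-3817/169, -2703/169)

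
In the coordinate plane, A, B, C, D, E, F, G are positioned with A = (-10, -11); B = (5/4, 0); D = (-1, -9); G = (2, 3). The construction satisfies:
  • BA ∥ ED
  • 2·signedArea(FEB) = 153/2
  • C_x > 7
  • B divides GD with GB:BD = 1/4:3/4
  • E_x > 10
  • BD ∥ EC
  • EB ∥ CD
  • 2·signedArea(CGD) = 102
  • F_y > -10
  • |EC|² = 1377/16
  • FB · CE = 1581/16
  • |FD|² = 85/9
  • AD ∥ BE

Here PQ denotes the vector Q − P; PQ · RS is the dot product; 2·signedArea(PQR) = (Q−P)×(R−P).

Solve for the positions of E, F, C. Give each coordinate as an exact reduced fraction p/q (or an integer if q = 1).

C = (8, -7)
E = (41/4, 2)
F = (-4, -29/3)

1. E_x = 41/4  [BA ∥ ED ∩ AD ∥ BE]
2. E_y = 2  [BA ∥ ED ∩ AD ∥ BE]
   → E = (41/4, 2)
3. C_x = 8  [EB ∥ CD ∩ BD ∥ EC]
4. C_y = -7  [EB ∥ CD ∩ BD ∥ EC]
   → C = (8, -7)
5. F_x = -4  [FB · CE = 1581/16 ∩ 2·signedArea(FEB) = 153/2]
6. F_y = -29/3  [FB · CE = 1581/16 ∩ 2·signedArea(FEB) = 153/2]
   → F = (-4, -29/3)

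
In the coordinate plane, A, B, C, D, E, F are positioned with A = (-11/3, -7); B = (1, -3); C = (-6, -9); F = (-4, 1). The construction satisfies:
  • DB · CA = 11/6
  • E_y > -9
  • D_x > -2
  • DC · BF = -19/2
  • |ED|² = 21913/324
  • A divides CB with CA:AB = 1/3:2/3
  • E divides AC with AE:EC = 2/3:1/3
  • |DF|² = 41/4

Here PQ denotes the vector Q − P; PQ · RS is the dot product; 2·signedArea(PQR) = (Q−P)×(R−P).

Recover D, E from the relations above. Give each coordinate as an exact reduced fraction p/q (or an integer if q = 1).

1. D_x = -3/2  [DB · CA = 11/6 ∩ DC · BF = -19/2]
2. D_y = -1  [DB · CA = 11/6 ∩ DC · BF = -19/2]
   → D = (-3/2, -1)
3. E_x = -47/9  [E divides AC with AE:EC = 2/3:1/3]
4. E_y = -25/3  [E divides AC with AE:EC = 2/3:1/3]
   → E = (-47/9, -25/3)

D = (-3/2, -1)
E = (-47/9, -25/3)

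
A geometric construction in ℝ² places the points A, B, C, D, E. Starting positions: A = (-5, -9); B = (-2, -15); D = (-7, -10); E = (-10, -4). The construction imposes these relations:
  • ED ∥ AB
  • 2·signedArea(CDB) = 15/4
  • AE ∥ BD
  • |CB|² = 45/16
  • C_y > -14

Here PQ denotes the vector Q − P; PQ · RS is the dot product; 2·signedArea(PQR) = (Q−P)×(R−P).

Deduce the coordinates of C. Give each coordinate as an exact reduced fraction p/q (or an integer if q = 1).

C = (-11/4, -27/2)

1. C_x = -11/4  [line 5·x + 5·y + 325/4 = 0 ∩ |CB|² = 45/16]
2. C_y = -27/2  [line 5·x + 5·y + 325/4 = 0 ∩ |CB|² = 45/16]
   → C = (-11/4, -27/2)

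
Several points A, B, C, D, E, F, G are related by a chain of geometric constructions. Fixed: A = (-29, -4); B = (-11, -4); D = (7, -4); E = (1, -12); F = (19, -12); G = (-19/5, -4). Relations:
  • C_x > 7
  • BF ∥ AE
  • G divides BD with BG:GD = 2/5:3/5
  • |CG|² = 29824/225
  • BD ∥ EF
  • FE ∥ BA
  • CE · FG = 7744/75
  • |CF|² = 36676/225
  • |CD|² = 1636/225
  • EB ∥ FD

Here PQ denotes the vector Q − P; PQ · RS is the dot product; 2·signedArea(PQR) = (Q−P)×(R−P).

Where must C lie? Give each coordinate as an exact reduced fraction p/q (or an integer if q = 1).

C = (37/5, -20/3)

1. C_x = 37/5  [line 114/5·x + -8·y + -16654/75 = 0 ∩ |CG|² = 29824/225]
2. C_y = -20/3  [line 114/5·x + -8·y + -16654/75 = 0 ∩ |CG|² = 29824/225]
   → C = (37/5, -20/3)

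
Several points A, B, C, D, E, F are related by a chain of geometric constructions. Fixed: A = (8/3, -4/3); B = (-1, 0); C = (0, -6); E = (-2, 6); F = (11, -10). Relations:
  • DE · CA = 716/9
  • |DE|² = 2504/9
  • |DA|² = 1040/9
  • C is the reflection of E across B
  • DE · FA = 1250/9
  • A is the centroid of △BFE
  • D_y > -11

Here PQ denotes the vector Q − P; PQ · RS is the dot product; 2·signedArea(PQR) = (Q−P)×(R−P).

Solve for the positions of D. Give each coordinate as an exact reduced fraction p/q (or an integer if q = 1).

D = (-8/3, -32/3)

1. D_x = -8/3  [DE · CA = 716/9 ∩ DE · FA = 1250/9]
2. D_y = -32/3  [DE · CA = 716/9 ∩ DE · FA = 1250/9]
   → D = (-8/3, -32/3)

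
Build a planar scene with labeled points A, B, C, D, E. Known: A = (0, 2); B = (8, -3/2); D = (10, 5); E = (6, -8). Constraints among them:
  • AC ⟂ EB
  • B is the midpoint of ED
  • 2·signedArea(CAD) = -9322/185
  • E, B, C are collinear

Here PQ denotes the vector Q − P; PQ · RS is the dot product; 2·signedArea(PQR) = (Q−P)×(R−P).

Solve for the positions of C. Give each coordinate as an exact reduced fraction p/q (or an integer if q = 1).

1. C_x = 1534/185  [E, B, C are collinear ∩ AC ⟂ EB]
2. C_y = -102/185  [E, B, C are collinear ∩ AC ⟂ EB]
   → C = (1534/185, -102/185)

C = (1534/185, -102/185)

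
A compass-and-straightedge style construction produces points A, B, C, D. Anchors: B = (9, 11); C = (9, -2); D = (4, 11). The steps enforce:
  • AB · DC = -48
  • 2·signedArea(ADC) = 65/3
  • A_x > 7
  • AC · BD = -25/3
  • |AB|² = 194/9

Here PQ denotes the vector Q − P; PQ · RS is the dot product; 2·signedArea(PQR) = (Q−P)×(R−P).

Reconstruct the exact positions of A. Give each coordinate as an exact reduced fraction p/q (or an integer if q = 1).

A = (22/3, 20/3)

1. A_x = 22/3  [AB · DC = -48 ∩ AC · BD = -25/3]
2. A_y = 20/3  [AB · DC = -48 ∩ AC · BD = -25/3]
   → A = (22/3, 20/3)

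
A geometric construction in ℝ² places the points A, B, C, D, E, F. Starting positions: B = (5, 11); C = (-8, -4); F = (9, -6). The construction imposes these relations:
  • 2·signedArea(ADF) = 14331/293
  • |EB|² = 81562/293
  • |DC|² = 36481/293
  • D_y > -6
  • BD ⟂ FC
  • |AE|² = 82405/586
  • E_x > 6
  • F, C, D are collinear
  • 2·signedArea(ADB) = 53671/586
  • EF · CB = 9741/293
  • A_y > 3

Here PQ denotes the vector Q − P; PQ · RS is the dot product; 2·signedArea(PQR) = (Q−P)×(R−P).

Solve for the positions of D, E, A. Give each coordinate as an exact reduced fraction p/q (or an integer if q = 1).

A = (-3/2, 7/2)
D = (903/293, -1554/293)
E = (1770/293, -1656/293)

1. D_x = 903/293  [F, C, D are collinear ∩ BD ⟂ FC]
2. D_y = -1554/293  [F, C, D are collinear ∩ BD ⟂ FC]
   → D = (903/293, -1554/293)
3. E_x = 1770/293  [line -13·x + -15·y + -1830/293 = 0 ∩ |EB|² = 81562/293]
4. E_y = -1656/293  [line -13·x + -15·y + -1830/293 = 0 ∩ |EB|² = 81562/293]
   → E = (1770/293, -1656/293)
5. A_x = -3/2  [2·signedArea(ADF) = 14331/293 ∩ 2·signedArea(ADB) = 53671/586]
6. A_y = 7/2  [2·signedArea(ADF) = 14331/293 ∩ 2·signedArea(ADB) = 53671/586]
   → A = (-3/2, 7/2)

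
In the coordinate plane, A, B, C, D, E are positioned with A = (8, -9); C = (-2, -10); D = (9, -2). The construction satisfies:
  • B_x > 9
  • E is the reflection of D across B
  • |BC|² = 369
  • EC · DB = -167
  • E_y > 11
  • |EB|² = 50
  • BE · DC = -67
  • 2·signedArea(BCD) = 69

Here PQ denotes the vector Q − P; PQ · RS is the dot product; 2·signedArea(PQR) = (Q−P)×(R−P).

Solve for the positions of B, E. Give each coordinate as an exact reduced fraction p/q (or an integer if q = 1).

1. B_x = 10  [line -8·x + 11·y + 25 = 0 ∩ |BC|² = 369]
2. B_y = 5  [line -8·x + 11·y + 25 = 0 ∩ |BC|² = 369]
   → B = (10, 5)
3. E_x = 11  [BE · DC = -67 ∩ E is the reflection of D across B]
4. E_y = 12  [BE · DC = -67 ∩ E is the reflection of D across B]
   → E = (11, 12)

B = (10, 5)
E = (11, 12)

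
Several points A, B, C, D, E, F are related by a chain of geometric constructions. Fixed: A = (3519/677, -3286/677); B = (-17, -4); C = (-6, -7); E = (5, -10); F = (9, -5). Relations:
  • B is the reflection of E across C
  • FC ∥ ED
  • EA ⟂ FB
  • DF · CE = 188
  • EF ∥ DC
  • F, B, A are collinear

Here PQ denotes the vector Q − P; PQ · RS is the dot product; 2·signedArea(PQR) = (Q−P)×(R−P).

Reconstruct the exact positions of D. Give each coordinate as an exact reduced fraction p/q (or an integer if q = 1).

D = (-10, -12)

1. D_x = -10  [EF ∥ DC ∩ FC ∥ ED]
2. D_y = -12  [EF ∥ DC ∩ FC ∥ ED]
   → D = (-10, -12)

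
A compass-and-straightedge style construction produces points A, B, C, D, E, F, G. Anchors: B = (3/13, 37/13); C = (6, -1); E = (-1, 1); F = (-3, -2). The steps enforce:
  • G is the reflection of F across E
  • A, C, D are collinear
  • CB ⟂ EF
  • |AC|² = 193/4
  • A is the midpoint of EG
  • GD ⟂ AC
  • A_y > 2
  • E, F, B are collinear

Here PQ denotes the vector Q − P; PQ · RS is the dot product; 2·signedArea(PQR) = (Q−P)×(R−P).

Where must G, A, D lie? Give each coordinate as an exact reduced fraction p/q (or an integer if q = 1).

A = (0, 5/2)
D = (18/193, 472/193)
G = (1, 4)

1. G_x = 1  [G is the reflection of F across E]
2. G_y = 4  [G is the reflection of F across E]
   → G = (1, 4)
3. A_x = 0  [A is the midpoint of EG]
4. A_y = 5/2  [A is the midpoint of EG]
   → A = (0, 5/2)
5. D_x = 18/193  [A, C, D are collinear ∩ GD ⟂ AC]
6. D_y = 472/193  [A, C, D are collinear ∩ GD ⟂ AC]
   → D = (18/193, 472/193)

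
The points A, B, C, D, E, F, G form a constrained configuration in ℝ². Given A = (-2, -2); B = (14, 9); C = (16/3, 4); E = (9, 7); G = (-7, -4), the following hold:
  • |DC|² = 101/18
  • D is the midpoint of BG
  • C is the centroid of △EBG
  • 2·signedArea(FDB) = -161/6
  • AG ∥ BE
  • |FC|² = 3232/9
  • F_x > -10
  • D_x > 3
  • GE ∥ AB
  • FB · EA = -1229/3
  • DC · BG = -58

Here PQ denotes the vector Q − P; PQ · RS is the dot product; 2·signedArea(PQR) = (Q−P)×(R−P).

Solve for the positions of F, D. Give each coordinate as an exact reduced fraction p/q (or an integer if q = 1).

1. F_x = -28/3  [line 11·x + 9·y + 524/3 = 0 ∩ |FC|² = 3232/9]
2. F_y = -8  [line 11·x + 9·y + 524/3 = 0 ∩ |FC|² = 3232/9]
   → F = (-28/3, -8)
3. D_x = 7/2  [2·signedArea(FDB) = -161/6 ∩ D is the midpoint of BG]
4. D_y = 5/2  [2·signedArea(FDB) = -161/6 ∩ D is the midpoint of BG]
   → D = (7/2, 5/2)

D = (7/2, 5/2)
F = (-28/3, -8)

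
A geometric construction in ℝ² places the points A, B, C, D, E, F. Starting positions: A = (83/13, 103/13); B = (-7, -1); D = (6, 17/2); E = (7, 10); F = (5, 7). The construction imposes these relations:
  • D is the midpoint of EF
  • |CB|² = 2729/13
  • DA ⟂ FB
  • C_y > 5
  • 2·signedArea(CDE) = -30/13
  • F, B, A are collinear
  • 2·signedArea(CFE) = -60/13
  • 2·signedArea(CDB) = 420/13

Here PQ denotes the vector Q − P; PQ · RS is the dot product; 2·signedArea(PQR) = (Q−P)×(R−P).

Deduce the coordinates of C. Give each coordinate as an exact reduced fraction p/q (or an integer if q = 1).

1. C_x = 75/13  [2·signedArea(CDB) = 420/13 ∩ 2·signedArea(CDE) = -30/13]
2. C_y = 76/13  [2·signedArea(CDB) = 420/13 ∩ 2·signedArea(CDE) = -30/13]
   → C = (75/13, 76/13)

C = (75/13, 76/13)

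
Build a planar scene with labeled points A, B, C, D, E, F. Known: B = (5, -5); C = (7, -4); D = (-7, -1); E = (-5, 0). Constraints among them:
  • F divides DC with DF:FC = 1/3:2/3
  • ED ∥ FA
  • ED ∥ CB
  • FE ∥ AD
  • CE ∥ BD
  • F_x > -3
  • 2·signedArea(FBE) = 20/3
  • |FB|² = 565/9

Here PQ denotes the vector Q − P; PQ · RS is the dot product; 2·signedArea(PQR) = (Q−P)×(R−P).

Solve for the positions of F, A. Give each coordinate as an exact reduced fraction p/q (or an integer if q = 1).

A = (-13/3, -3)
F = (-7/3, -2)

1. F_x = -7/3  [F divides DC with DF:FC = 1/3:2/3]
2. F_y = -2  [F divides DC with DF:FC = 1/3:2/3]
   → F = (-7/3, -2)
3. A_x = -13/3  [FE ∥ AD ∩ ED ∥ FA]
4. A_y = -3  [FE ∥ AD ∩ ED ∥ FA]
   → A = (-13/3, -3)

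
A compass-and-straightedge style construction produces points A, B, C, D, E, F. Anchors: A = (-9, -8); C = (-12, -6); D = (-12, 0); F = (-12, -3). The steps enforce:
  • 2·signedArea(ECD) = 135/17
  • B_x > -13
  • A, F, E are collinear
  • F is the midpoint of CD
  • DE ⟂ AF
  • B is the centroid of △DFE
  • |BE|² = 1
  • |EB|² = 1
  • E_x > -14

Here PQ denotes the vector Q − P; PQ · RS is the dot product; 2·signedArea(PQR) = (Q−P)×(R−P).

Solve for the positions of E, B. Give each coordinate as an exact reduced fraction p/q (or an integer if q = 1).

1. E_x = -453/34  [A, F, E are collinear ∩ DE ⟂ AF]
2. E_y = -27/34  [A, F, E are collinear ∩ DE ⟂ AF]
   → E = (-453/34, -27/34)
3. B_x = -423/34  [B is the centroid of △DFE]
4. B_y = -43/34  [B is the centroid of △DFE]
   → B = (-423/34, -43/34)

B = (-423/34, -43/34)
E = (-453/34, -27/34)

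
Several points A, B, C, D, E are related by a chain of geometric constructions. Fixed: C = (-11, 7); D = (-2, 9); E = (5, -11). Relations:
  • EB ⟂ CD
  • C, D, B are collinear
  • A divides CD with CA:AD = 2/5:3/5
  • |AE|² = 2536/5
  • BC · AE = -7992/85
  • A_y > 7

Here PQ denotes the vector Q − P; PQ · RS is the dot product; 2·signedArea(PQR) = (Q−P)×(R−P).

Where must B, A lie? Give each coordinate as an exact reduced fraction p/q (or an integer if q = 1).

1. B_x = 37/85  [C, D, B are collinear ∩ EB ⟂ CD]
2. B_y = 811/85  [C, D, B are collinear ∩ EB ⟂ CD]
   → B = (37/85, 811/85)
3. A_x = -37/5  [A divides CD with CA:AD = 2/5:3/5]
4. A_y = 39/5  [A divides CD with CA:AD = 2/5:3/5]
   → A = (-37/5, 39/5)

A = (-37/5, 39/5)
B = (37/85, 811/85)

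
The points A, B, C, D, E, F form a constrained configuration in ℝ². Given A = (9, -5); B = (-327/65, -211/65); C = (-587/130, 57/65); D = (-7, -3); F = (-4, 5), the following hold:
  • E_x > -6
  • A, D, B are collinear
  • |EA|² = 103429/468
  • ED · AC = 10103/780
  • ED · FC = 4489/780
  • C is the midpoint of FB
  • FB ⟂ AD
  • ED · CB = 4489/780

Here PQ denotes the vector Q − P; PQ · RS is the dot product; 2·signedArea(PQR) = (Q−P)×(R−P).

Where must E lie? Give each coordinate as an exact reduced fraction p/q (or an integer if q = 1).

E = (-717/130, -349/195)

1. E_x = -717/130  [ED · AC = 10103/780 ∩ ED · FC = 4489/780]
2. E_y = -349/195  [ED · AC = 10103/780 ∩ ED · FC = 4489/780]
   → E = (-717/130, -349/195)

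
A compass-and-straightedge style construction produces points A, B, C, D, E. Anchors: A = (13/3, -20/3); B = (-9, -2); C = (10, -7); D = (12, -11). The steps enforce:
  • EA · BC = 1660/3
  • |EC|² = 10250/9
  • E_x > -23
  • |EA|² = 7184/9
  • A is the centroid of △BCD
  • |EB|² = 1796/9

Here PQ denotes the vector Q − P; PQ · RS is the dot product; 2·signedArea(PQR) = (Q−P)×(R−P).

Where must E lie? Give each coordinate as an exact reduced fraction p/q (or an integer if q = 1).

1. E_x = -67/3  [line -19·x + 5·y + -1313/3 = 0 ∩ |EA|² = 7184/9]
2. E_y = 8/3  [line -19·x + 5·y + -1313/3 = 0 ∩ |EA|² = 7184/9]
   → E = (-67/3, 8/3)

E = (-67/3, 8/3)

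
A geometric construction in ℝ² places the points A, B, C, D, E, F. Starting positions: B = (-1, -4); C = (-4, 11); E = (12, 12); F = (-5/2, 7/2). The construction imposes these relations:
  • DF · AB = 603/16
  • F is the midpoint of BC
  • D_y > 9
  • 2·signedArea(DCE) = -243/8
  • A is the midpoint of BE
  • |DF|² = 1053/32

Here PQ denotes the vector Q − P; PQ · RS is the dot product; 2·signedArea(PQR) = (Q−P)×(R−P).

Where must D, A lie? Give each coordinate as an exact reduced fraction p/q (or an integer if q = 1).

A = (11/2, 4)
D = (-29/8, 73/8)

1. A_x = 11/2  [A is the midpoint of BE]
2. A_y = 4  [A is the midpoint of BE]
   → A = (11/2, 4)
3. D_x = -29/8  [2·signedArea(DCE) = -243/8 ∩ DF · AB = 603/16]
4. D_y = 73/8  [2·signedArea(DCE) = -243/8 ∩ DF · AB = 603/16]
   → D = (-29/8, 73/8)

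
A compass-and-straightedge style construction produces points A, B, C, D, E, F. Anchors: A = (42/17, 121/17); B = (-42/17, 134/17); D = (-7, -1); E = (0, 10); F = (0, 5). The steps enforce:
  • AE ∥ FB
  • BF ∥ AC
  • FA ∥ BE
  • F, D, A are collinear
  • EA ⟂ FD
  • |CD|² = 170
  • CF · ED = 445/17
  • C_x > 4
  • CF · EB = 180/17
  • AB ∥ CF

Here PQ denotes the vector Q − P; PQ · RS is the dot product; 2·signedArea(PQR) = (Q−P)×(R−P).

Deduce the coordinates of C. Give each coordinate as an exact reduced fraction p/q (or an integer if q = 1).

1. C_x = 84/17  [AB ∥ CF ∩ BF ∥ AC]
2. C_y = 72/17  [AB ∥ CF ∩ BF ∥ AC]
   → C = (84/17, 72/17)

C = (84/17, 72/17)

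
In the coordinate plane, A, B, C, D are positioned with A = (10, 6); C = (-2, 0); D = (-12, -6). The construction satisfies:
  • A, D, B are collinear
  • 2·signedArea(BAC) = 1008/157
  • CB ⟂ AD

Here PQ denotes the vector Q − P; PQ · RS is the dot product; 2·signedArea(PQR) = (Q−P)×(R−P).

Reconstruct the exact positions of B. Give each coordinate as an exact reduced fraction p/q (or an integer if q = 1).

B = (-278/157, -66/157)

1. B_x = -278/157  [A, D, B are collinear ∩ CB ⟂ AD]
2. B_y = -66/157  [A, D, B are collinear ∩ CB ⟂ AD]
   → B = (-278/157, -66/157)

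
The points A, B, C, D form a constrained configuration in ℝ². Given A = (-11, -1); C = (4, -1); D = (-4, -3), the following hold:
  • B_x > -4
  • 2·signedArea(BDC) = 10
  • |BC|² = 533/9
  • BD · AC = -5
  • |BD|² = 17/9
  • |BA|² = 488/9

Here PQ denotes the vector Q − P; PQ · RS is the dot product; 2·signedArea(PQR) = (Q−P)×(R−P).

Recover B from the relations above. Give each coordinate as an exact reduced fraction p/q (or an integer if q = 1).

1. B_x = -11/3  [BD · AC = -5 ∩ 2·signedArea(BDC) = 10]
2. B_y = -5/3  [BD · AC = -5 ∩ 2·signedArea(BDC) = 10]
   → B = (-11/3, -5/3)

B = (-11/3, -5/3)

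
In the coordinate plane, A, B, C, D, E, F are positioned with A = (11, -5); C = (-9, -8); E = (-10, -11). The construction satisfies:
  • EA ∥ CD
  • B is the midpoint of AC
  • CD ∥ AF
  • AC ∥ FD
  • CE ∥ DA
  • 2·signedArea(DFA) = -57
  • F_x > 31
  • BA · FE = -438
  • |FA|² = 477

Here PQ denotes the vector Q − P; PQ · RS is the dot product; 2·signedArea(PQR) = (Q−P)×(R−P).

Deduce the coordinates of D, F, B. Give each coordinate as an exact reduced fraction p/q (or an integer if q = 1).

1. D_x = 12  [CE ∥ DA ∩ EA ∥ CD]
2. D_y = -2  [CE ∥ DA ∩ EA ∥ CD]
   → D = (12, -2)
3. F_x = 32  [AC ∥ FD ∩ CD ∥ AF]
4. F_y = 1  [AC ∥ FD ∩ CD ∥ AF]
   → F = (32, 1)
5. B_x = 1  [B is the midpoint of AC]
6. B_y = -13/2  [B is the midpoint of AC]
   → B = (1, -13/2)

B = (1, -13/2)
D = (12, -2)
F = (32, 1)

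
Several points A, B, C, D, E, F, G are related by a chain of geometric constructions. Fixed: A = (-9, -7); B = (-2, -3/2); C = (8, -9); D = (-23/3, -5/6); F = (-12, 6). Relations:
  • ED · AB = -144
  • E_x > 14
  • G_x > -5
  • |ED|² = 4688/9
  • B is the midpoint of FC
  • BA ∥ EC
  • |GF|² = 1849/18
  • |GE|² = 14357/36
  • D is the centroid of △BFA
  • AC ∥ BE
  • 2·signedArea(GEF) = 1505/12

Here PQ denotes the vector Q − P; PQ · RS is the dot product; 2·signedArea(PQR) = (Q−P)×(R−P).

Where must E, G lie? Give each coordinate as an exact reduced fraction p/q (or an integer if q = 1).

1. E_x = 15  [BA ∥ EC ∩ AC ∥ BE]
2. E_y = -7/2  [BA ∥ EC ∩ AC ∥ BE]
   → E = (15, -7/2)
3. G_x = -29/6  [line -19/2·x + -27·y + -929/12 = 0 ∩ |GF|² = 1849/18]
4. G_y = -7/6  [line -19/2·x + -27·y + -929/12 = 0 ∩ |GF|² = 1849/18]
   → G = (-29/6, -7/6)

E = (15, -7/2)
G = (-29/6, -7/6)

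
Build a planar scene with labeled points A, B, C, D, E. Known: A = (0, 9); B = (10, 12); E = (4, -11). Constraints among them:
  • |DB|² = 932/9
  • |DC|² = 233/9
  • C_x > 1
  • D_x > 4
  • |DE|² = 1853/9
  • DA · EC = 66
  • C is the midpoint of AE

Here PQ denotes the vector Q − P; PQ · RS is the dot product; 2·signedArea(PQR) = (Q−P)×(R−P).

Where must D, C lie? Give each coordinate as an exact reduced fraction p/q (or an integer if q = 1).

1. C_x = 2  [C is the midpoint of AE]
2. C_y = -1  [C is the midpoint of AE]
   → C = (2, -1)
3. D_x = 14/3  [line 2·x + -10·y + 24 = 0 ∩ |DE|² = 1853/9]
4. D_y = 10/3  [line 2·x + -10·y + 24 = 0 ∩ |DE|² = 1853/9]
   → D = (14/3, 10/3)

C = (2, -1)
D = (14/3, 10/3)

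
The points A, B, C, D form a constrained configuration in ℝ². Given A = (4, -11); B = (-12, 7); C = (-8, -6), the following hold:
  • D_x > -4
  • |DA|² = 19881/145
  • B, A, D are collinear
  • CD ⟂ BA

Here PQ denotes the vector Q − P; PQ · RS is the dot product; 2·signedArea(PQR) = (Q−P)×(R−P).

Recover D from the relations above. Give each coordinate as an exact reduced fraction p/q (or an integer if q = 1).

1. D_x = -548/145  [B, A, D are collinear ∩ CD ⟂ BA]
2. D_y = -326/145  [B, A, D are collinear ∩ CD ⟂ BA]
   → D = (-548/145, -326/145)

D = (-548/145, -326/145)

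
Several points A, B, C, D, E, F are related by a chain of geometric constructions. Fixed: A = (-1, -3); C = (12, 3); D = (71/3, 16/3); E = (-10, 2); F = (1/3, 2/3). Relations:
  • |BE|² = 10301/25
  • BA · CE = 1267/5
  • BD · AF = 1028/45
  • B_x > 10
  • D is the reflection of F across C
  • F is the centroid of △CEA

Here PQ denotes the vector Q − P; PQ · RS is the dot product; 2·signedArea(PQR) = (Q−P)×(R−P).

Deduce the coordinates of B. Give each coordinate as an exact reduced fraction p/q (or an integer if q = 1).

1. B_x = 51/5  [BA · CE = 1267/5 ∩ BD · AF = 1028/45]
2. B_y = 4  [BA · CE = 1267/5 ∩ BD · AF = 1028/45]
   → B = (51/5, 4)

B = (51/5, 4)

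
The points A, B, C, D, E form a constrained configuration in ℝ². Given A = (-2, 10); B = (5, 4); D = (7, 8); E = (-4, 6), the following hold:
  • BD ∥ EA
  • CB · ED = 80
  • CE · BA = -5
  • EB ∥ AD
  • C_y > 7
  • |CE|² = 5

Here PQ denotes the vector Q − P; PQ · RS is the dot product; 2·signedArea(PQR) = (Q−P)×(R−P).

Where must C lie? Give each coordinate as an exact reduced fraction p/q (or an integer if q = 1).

C = (-3, 8)

1. C_x = -3  [CE · BA = -5 ∩ CB · ED = 80]
2. C_y = 8  [CE · BA = -5 ∩ CB · ED = 80]
   → C = (-3, 8)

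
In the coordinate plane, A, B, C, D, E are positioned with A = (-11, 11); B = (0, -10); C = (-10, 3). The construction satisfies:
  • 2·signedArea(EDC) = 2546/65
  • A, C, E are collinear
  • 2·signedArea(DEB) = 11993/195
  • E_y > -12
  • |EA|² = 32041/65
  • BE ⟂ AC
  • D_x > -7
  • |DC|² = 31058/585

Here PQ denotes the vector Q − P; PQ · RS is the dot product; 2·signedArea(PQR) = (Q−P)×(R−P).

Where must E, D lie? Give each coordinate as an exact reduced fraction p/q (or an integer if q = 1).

1. E_x = -536/65  [A, C, E are collinear ∩ BE ⟂ AC]
2. E_y = -717/65  [A, C, E are collinear ∩ BE ⟂ AC]
   → E = (-536/65, -717/65)
3. D_x = -417/65  [2·signedArea(DEB) = 11993/195 ∩ 2·signedArea(EDC) = 2546/65]
4. D_y = -652/195  [2·signedArea(DEB) = 11993/195 ∩ 2·signedArea(EDC) = 2546/65]
   → D = (-417/65, -652/195)

D = (-417/65, -652/195)
E = (-536/65, -717/65)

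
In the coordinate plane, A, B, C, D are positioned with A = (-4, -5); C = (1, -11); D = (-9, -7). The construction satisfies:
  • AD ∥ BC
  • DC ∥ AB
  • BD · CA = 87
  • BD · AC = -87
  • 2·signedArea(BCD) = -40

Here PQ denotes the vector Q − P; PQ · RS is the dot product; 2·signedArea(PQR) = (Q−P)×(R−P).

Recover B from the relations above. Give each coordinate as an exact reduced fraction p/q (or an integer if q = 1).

1. B_x = 6  [AD ∥ BC ∩ DC ∥ AB]
2. B_y = -9  [AD ∥ BC ∩ DC ∥ AB]
   → B = (6, -9)

B = (6, -9)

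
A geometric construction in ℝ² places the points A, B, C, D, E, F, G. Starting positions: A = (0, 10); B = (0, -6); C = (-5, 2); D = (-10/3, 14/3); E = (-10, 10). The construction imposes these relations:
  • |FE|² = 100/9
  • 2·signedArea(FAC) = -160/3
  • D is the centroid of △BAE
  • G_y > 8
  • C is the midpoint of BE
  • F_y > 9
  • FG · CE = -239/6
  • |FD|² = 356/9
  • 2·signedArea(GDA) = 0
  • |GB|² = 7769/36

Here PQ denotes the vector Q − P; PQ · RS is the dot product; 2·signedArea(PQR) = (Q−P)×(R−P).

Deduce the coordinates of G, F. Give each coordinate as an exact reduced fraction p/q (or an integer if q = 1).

1. G_x = -5/6  [line -16/3·x + 10/3·y + -100/3 = 0 ∩ |GB|² = 7769/36]
2. G_y = 26/3  [line -16/3·x + 10/3·y + -100/3 = 0 ∩ |GB|² = 7769/36]
   → G = (-5/6, 26/3)
3. F_x = -20/3  [2·signedArea(FAC) = -160/3 ∩ FG · CE = -239/6]
4. F_y = 10  [2·signedArea(FAC) = -160/3 ∩ FG · CE = -239/6]
   → F = (-20/3, 10)

F = (-20/3, 10)
G = (-5/6, 26/3)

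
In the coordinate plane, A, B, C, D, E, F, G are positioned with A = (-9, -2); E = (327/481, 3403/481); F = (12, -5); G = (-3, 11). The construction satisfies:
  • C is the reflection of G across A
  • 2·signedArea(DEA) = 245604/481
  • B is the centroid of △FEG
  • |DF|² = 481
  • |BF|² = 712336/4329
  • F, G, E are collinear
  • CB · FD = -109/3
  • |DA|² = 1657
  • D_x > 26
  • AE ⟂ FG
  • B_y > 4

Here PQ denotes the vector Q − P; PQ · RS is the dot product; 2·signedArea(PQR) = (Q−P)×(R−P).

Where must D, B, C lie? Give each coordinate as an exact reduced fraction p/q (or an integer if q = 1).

B = (1552/481, 6289/1443)
C = (-15, -15)
D = (27, -21)

1. D_x = 27  [line 4365/481·x + -4656/481·y + -16587/37 = 0 ∩ |DF|² = 481]
2. D_y = -21  [line 4365/481·x + -4656/481·y + -16587/37 = 0 ∩ |DF|² = 481]
   → D = (27, -21)
3. B_x = 1552/481  [B is the centroid of △FEG]
4. B_y = 6289/1443  [B is the centroid of △FEG]
   → B = (1552/481, 6289/1443)
5. C_x = -15  [C is the reflection of G across A]
6. C_y = -15  [C is the reflection of G across A]
   → C = (-15, -15)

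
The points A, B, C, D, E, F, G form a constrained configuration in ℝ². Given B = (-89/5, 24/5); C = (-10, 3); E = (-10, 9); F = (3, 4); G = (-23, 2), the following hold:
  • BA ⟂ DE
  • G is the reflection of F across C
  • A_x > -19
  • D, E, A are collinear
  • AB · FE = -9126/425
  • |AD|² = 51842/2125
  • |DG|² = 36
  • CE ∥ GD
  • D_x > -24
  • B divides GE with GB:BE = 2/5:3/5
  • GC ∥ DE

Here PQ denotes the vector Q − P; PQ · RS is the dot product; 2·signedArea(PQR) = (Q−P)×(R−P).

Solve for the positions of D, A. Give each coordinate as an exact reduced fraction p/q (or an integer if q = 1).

1. D_x = -23  [GC ∥ DE ∩ CE ∥ GD]
2. D_y = 8  [GC ∥ DE ∩ CE ∥ GD]
   → D = (-23, 8)
3. A_x = -7682/425  [D, E, A are collinear ∩ BA ⟂ DE]
4. A_y = 3561/425  [D, E, A are collinear ∩ BA ⟂ DE]
   → A = (-7682/425, 3561/425)

A = (-7682/425, 3561/425)
D = (-23, 8)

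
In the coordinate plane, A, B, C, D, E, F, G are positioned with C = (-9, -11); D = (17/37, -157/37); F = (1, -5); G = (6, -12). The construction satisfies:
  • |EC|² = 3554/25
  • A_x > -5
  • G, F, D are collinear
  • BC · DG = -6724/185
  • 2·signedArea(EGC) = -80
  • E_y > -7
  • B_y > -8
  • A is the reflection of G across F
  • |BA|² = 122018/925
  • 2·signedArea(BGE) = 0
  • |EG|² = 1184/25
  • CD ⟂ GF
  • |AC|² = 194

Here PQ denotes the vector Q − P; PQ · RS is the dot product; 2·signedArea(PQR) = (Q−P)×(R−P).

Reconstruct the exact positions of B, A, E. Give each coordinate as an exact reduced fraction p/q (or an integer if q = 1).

1. A_x = -4  [A is the reflection of G across F]
2. A_y = 2  [A is the reflection of G across F]
   → A = (-4, 2)
3. B_x = 99/37  [line -205/37·x + 287/37·y + 13284/185 = 0 ∩ |BA|² = 122018/925]
4. B_y = -1359/185  [line -205/37·x + 287/37·y + 13284/185 = 0 ∩ |BA|² = 122018/925]
   → B = (99/37, -1359/185)
5. E_x = 2  [2·signedArea(BGE) = 0 ∩ 2·signedArea(EGC) = -80]
6. E_y = -32/5  [2·signedArea(BGE) = 0 ∩ 2·signedArea(EGC) = -80]
   → E = (2, -32/5)

A = (-4, 2)
B = (99/37, -1359/185)
E = (2, -32/5)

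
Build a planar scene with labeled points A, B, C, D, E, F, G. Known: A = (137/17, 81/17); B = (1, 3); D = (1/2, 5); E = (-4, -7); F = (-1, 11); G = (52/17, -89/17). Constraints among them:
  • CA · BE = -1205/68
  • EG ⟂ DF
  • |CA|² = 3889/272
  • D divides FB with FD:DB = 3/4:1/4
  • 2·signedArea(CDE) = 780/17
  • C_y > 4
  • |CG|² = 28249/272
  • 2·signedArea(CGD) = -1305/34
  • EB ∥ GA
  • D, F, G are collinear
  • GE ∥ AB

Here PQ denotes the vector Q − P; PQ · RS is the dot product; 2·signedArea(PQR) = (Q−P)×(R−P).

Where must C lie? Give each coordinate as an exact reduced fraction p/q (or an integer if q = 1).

1. C_x = 291/68  [2·signedArea(CDE) = 780/17 ∩ 2·signedArea(CGD) = -1305/34]
2. C_y = 83/17  [2·signedArea(CDE) = 780/17 ∩ 2·signedArea(CGD) = -1305/34]
   → C = (291/68, 83/17)

C = (291/68, 83/17)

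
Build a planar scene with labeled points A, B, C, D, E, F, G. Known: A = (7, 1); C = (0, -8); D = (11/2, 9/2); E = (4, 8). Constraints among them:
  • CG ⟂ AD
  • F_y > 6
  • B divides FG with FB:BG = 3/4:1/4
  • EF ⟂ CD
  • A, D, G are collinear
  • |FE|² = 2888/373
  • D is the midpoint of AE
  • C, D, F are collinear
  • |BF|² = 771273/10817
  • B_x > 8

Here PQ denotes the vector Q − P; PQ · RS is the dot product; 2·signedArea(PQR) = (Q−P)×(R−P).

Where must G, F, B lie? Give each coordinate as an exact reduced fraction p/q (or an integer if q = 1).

B = (92118/10817, -14407/10817)
F = (2442/373, 2566/373)
G = (266/29, -118/29)

1. G_x = 266/29  [A, D, G are collinear ∩ CG ⟂ AD]
2. G_y = -118/29  [A, D, G are collinear ∩ CG ⟂ AD]
   → G = (266/29, -118/29)
3. F_x = 2442/373  [C, D, F are collinear ∩ EF ⟂ CD]
4. F_y = 2566/373  [C, D, F are collinear ∩ EF ⟂ CD]
   → F = (2442/373, 2566/373)
5. B_x = 92118/10817  [B divides FG with FB:BG = 3/4:1/4]
6. B_y = -14407/10817  [B divides FG with FB:BG = 3/4:1/4]
   → B = (92118/10817, -14407/10817)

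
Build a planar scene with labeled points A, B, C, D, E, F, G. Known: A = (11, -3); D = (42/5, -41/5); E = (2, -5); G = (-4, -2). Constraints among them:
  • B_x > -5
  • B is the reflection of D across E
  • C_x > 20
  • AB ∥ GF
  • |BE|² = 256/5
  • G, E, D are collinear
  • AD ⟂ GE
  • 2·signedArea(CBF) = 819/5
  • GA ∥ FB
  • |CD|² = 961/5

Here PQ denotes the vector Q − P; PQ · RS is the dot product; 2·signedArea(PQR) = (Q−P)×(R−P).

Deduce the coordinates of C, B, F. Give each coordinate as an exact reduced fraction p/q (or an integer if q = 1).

1. B_x = -22/5  [B is the reflection of D across E]
2. B_y = -9/5  [B is the reflection of D across E]
   → B = (-22/5, -9/5)
3. F_x = -97/5  [GA ∥ FB ∩ AB ∥ GF]
4. F_y = -4/5  [GA ∥ FB ∩ AB ∥ GF]
   → F = (-97/5, -4/5)
5. C_x = 104/5  [line -1·x + -15·y + -976/5 = 0 ∩ |CD|² = 961/5]
6. C_y = -72/5  [line -1·x + -15·y + -976/5 = 0 ∩ |CD|² = 961/5]
   → C = (104/5, -72/5)

B = (-22/5, -9/5)
C = (104/5, -72/5)
F = (-97/5, -4/5)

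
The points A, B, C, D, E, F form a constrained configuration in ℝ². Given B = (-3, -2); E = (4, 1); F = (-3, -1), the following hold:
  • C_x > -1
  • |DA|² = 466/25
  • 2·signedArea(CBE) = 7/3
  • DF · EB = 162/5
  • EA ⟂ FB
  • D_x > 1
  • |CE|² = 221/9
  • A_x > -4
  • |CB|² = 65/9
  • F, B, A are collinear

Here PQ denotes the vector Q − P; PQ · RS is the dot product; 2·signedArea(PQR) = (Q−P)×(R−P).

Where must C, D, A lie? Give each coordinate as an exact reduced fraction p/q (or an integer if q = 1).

A = (-3, 1)
C = (-2/3, -2/3)
D = (6/5, 0)

1. C_x = -2/3  [line -3·x + 7·y + 8/3 = 0 ∩ |CB|² = 65/9]
2. C_y = -2/3  [line -3·x + 7·y + 8/3 = 0 ∩ |CB|² = 65/9]
   → C = (-2/3, -2/3)
3. A_x = -3  [F, B, A are collinear ∩ EA ⟂ FB]
4. A_y = 1  [F, B, A are collinear ∩ EA ⟂ FB]
   → A = (-3, 1)
5. D_x = 6/5  [line 7·x + 3·y + -42/5 = 0 ∩ |DA|² = 466/25]
6. D_y = 0  [line 7·x + 3·y + -42/5 = 0 ∩ |DA|² = 466/25]
   → D = (6/5, 0)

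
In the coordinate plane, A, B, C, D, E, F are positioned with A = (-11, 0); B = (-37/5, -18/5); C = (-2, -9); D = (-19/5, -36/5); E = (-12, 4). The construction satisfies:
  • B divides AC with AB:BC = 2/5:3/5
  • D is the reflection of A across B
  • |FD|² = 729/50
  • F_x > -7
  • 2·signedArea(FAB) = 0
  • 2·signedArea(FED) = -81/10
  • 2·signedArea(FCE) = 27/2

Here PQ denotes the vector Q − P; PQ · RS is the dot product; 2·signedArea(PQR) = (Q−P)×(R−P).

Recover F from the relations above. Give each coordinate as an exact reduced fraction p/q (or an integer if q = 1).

F = (-13/2, -9/2)

1. F_x = -13/2  [2·signedArea(FAB) = 0 ∩ 2·signedArea(FCE) = 27/2]
2. F_y = -9/2  [2·signedArea(FAB) = 0 ∩ 2·signedArea(FCE) = 27/2]
   → F = (-13/2, -9/2)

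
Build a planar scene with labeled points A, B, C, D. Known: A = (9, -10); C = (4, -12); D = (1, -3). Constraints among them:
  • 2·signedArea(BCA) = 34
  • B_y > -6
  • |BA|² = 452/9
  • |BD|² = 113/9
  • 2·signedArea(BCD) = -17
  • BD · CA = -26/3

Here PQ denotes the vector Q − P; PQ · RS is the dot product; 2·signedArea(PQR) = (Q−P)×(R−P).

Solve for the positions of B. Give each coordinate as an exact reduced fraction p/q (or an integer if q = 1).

B = (11/3, -16/3)

1. B_x = 11/3  [2·signedArea(BCA) = 34 ∩ 2·signedArea(BCD) = -17]
2. B_y = -16/3  [2·signedArea(BCA) = 34 ∩ 2·signedArea(BCD) = -17]
   → B = (11/3, -16/3)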